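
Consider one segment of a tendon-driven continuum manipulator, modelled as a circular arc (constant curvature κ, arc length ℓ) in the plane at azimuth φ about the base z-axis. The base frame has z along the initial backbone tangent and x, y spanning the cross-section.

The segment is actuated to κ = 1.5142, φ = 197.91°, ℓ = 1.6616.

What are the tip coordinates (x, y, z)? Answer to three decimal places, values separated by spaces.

θ = κ·ℓ = 1.5142 × 1.6616 = 2.51599 rad
ρ = (1 − cos θ)/κ = (1 − -0.81061)/1.5142 = 1.19576
z = sin θ / κ = 0.58558/1.5142 = 0.38673
x = ρ cos φ = 1.19576 × cos(197.91°) = -1.13781
y = ρ sin φ = 1.19576 × sin(197.91°) = -0.36772

-1.138 -0.368 0.387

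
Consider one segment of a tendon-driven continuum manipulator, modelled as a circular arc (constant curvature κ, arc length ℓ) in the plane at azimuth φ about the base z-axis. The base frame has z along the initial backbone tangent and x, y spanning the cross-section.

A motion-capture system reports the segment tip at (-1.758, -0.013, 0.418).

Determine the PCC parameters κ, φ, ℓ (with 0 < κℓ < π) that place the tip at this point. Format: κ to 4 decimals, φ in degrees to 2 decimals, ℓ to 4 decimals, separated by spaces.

ρ = √(x²+y²) = √(-1.758² + -0.013²) = 1.75805
φ = atan2(y, x) mod 360° = atan2(-0.013, -1.758) = 180.4237°
|p|² = ρ² + z² = 1.75805² + 0.418² = 3.26546
κ = 2ρ / |p|² = 2×1.75805 / 3.26546 = 1.07675
θ = 2·atan2(ρ, z) = 2·atan2(1.75805, 0.418) = 2.67473 rad
ℓ = θ/κ = 2.67473/1.07675 = 2.48407

1.0768 180.42 2.4841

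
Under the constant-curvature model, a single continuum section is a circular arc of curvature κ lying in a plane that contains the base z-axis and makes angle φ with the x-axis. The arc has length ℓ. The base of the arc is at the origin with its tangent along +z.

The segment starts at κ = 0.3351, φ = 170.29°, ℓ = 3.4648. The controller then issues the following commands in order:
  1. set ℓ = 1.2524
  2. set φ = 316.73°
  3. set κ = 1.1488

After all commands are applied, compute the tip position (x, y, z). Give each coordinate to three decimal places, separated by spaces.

initial: κ=0.3351, φ=170.29°, ℓ=3.4648
cmd 1: set ℓ=1.2524 → (κ,φ,ℓ)=(0.3351,170.29°,1.2524) → tip=(-0.2553,0.0437,1.2160)
cmd 2: set φ=316.73° → (κ,φ,ℓ)=(0.3351,316.73°,1.2524) → tip=(0.1886,-0.1775,1.2160)
cmd 3: set κ=1.1488 → (κ,φ,ℓ)=(1.1488,316.73°,1.2524) → tip=(0.5504,-0.5181,0.8629)

0.550 -0.518 0.863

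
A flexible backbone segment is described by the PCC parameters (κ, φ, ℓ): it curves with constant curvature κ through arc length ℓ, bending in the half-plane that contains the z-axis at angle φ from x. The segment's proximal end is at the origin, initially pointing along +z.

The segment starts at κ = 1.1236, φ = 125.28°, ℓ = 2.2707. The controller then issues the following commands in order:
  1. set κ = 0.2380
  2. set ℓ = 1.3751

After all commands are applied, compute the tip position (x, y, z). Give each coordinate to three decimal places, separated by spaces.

initial: κ=1.1236, φ=125.28°, ℓ=2.2707
cmd 1: set κ=0.2380 → (κ,φ,ℓ)=(0.2380,125.28°,2.2707) → tip=(-0.3458,0.4888,2.1618)
cmd 2: set ℓ=1.3751 → (κ,φ,ℓ)=(0.2380,125.28°,1.3751) → tip=(-0.1288,0.1821,1.3507)

-0.129 0.182 1.351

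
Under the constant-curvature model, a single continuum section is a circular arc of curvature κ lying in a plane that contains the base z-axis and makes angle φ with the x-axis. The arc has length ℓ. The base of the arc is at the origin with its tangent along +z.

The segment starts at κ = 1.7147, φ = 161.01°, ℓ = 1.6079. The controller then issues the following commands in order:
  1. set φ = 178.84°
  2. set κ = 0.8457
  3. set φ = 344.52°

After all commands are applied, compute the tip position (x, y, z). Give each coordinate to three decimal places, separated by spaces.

0.901 -0.250 1.156

initial: κ=1.7147, φ=161.01°, ℓ=1.6079
cmd 1: set φ=178.84° → (κ,φ,ℓ)=(1.7147,178.84°,1.6079) → tip=(-1.1236,0.0228,0.2188)
cmd 2: set κ=0.8457 → (κ,φ,ℓ)=(0.8457,178.84°,1.6079) → tip=(-0.9346,0.0189,1.1562)
cmd 3: set φ=344.52° → (κ,φ,ℓ)=(0.8457,344.52°,1.6079) → tip=(0.9009,-0.2495,1.1562)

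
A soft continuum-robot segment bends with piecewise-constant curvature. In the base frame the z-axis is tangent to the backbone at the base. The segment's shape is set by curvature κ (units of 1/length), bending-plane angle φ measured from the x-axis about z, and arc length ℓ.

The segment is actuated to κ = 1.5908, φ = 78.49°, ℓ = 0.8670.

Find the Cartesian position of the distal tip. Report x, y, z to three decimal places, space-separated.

0.102 0.499 0.617

θ = κ·ℓ = 1.5908 × 0.8670 = 1.37922 rad
ρ = (1 − cos θ)/κ = (1 − 0.19040)/1.5908 = 0.50892
z = sin θ / κ = 0.98171/1.5908 = 0.61711
x = ρ cos φ = 0.50892 × cos(78.49°) = 0.10155
y = ρ sin φ = 0.50892 × sin(78.49°) = 0.49869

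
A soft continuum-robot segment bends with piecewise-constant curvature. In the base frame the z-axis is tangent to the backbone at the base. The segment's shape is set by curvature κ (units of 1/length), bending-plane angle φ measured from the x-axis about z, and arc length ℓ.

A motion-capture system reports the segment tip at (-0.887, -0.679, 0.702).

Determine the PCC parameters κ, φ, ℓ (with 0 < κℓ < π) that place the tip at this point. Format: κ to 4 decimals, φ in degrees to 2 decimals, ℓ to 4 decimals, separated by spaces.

ρ = √(x²+y²) = √(-0.887² + -0.679²) = 1.11705
φ = atan2(y, x) mod 360° = atan2(-0.679, -0.887) = 217.4341°
|p|² = ρ² + z² = 1.11705² + 0.702² = 1.74061
κ = 2ρ / |p|² = 2×1.11705 / 1.74061 = 1.28352
θ = 2·atan2(ρ, z) = 2·atan2(1.11705, 0.702) = 2.01946 rad
ℓ = θ/κ = 2.01946/1.28352 = 1.57338

1.2835 217.43 1.5734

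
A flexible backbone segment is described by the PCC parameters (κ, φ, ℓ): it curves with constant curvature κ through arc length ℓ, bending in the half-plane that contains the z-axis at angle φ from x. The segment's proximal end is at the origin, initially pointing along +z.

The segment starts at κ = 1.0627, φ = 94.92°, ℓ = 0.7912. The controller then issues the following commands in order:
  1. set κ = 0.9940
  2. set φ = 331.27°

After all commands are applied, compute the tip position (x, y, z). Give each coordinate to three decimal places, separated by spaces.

initial: κ=1.0627, φ=94.92°, ℓ=0.7912
cmd 1: set κ=0.9940 → (κ,φ,ℓ)=(0.9940,94.92°,0.7912) → tip=(-0.0253,0.2943,0.7121)
cmd 2: set φ=331.27° → (κ,φ,ℓ)=(0.9940,331.27°,0.7912) → tip=(0.2590,-0.1420,0.7121)

0.259 -0.142 0.712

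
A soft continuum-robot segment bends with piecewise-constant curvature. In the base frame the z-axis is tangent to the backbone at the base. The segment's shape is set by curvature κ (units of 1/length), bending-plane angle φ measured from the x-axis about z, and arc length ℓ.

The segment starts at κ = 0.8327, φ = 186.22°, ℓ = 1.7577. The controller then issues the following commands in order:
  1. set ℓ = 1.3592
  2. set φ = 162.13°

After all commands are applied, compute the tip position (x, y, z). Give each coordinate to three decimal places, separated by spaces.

-0.657 0.212 1.087

initial: κ=0.8327, φ=186.22°, ℓ=1.7577
cmd 1: set ℓ=1.3592 → (κ,φ,ℓ)=(0.8327,186.22°,1.3592) → tip=(-0.6864,-0.0748,1.0870)
cmd 2: set φ=162.13° → (κ,φ,ℓ)=(0.8327,162.13°,1.3592) → tip=(-0.6572,0.2119,1.0870)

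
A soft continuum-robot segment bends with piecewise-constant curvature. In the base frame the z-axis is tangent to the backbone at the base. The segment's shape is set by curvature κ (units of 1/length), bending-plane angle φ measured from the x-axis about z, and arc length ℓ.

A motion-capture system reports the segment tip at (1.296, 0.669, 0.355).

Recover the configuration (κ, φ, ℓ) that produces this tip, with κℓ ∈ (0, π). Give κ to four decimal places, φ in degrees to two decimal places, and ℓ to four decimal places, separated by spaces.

1.2946 27.30 2.0579

ρ = √(x²+y²) = √(1.296² + 0.669²) = 1.45848
φ = atan2(y, x) mod 360° = atan2(0.669, 1.296) = 27.3030°
|p|² = ρ² + z² = 1.45848² + 0.355² = 2.25320
κ = 2ρ / |p|² = 2×1.45848 / 2.25320 = 1.29459
θ = 2·atan2(ρ, z) = 2·atan2(1.45848, 0.355) = 2.66407 rad
ℓ = θ/κ = 2.66407/1.29459 = 2.05785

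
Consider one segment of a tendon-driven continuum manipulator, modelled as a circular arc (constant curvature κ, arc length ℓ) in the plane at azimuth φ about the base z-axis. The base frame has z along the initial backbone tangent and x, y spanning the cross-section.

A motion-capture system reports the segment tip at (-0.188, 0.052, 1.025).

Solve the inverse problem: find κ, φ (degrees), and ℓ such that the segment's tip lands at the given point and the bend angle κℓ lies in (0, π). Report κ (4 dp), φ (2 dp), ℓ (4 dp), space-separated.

0.3583 164.54 1.0496

ρ = √(x²+y²) = √(-0.188² + 0.052²) = 0.19506
φ = atan2(y, x) mod 360° = atan2(0.052, -0.188) = 164.5388°
|p|² = ρ² + z² = 0.19506² + 1.025² = 1.08867
κ = 2ρ / |p|² = 2×0.19506 / 1.08867 = 0.35834
θ = 2·atan2(ρ, z) = 2·atan2(0.19506, 1.025) = 0.37611 rad
ℓ = θ/κ = 0.37611/0.35834 = 1.04957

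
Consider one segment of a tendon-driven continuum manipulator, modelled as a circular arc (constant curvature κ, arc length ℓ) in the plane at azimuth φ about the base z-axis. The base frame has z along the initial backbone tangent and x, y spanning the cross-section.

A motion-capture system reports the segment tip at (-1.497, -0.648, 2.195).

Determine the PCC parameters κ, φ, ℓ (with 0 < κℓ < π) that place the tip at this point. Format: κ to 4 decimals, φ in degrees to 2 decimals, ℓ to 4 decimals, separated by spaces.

0.4362 203.41 2.9302

ρ = √(x²+y²) = √(-1.497² + -0.648²) = 1.63123
φ = atan2(y, x) mod 360° = atan2(-0.648, -1.497) = 203.4061°
|p|² = ρ² + z² = 1.63123² + 2.195² = 7.47894
κ = 2ρ / |p|² = 2×1.63123 / 7.47894 = 0.43622
θ = 2·atan2(ρ, z) = 2·atan2(1.63123, 2.195) = 1.27821 rad
ℓ = θ/κ = 1.27821/0.43622 = 2.93021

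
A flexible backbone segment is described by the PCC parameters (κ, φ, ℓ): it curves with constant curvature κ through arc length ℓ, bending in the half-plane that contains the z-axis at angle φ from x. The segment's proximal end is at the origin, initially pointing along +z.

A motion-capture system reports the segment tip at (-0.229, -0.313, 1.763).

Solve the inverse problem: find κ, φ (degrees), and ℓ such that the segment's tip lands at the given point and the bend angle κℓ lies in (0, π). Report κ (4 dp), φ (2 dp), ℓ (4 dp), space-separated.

ρ = √(x²+y²) = √(-0.229² + -0.313²) = 0.38783
φ = atan2(y, x) mod 360° = atan2(-0.313, -0.229) = 233.8097°
|p|² = ρ² + z² = 0.38783² + 1.763² = 3.25858
κ = 2ρ / |p|² = 2×0.38783 / 3.25858 = 0.23803
θ = 2·atan2(ρ, z) = 2·atan2(0.38783, 1.763) = 0.43307 rad
ℓ = θ/κ = 0.43307/0.23803 = 1.81934

0.2380 233.81 1.8193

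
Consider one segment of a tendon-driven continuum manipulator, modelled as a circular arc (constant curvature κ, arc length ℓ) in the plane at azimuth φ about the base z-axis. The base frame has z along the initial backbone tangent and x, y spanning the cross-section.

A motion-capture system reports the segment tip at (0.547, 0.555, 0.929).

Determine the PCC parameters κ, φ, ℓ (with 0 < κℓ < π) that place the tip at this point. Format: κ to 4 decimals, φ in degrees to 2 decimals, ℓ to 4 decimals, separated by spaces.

1.0600 45.42 1.3169

ρ = √(x²+y²) = √(0.547² + 0.555²) = 0.77925
φ = atan2(y, x) mod 360° = atan2(0.555, 0.547) = 45.4159°
|p|² = ρ² + z² = 0.77925² + 0.929² = 1.47028
κ = 2ρ / |p|² = 2×0.77925 / 1.47028 = 1.06001
θ = 2·atan2(ρ, z) = 2·atan2(0.77925, 0.929) = 1.39592 rad
ℓ = θ/κ = 1.39592/1.06001 = 1.31690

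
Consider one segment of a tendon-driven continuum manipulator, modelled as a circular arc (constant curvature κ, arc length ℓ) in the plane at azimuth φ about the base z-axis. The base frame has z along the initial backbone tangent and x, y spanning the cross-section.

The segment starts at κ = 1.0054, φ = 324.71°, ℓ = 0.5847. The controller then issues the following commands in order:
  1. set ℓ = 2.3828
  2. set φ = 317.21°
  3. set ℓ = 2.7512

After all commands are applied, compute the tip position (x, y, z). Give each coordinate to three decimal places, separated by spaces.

1.409 -1.304 0.365

initial: κ=1.0054, φ=324.71°, ℓ=0.5847
cmd 1: set ℓ=2.3828 → (κ,φ,ℓ)=(1.0054,324.71°,2.3828) → tip=(1.4081,-0.9966,0.6750)
cmd 2: set φ=317.21° → (κ,φ,ℓ)=(1.0054,317.21°,2.3828) → tip=(1.2660,-1.1719,0.6750)
cmd 3: set ℓ=2.7512 → (κ,φ,ℓ)=(1.0054,317.21°,2.7512) → tip=(1.4089,-1.3042,0.3648)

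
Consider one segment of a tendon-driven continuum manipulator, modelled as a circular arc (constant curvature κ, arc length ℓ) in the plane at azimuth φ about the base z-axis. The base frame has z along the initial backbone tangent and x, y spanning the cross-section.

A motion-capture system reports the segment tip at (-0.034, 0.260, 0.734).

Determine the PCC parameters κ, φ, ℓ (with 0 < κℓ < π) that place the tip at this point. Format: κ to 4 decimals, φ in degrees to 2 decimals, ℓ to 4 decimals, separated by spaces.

0.8632 97.45 0.7949

ρ = √(x²+y²) = √(-0.034² + 0.260²) = 0.26221
φ = atan2(y, x) mod 360° = atan2(0.260, -0.034) = 97.4502°
|p|² = ρ² + z² = 0.26221² + 0.734² = 0.60751
κ = 2ρ / |p|² = 2×0.26221 / 0.60751 = 0.86324
θ = 2·atan2(ρ, z) = 2·atan2(0.26221, 0.734) = 0.68622 rad
ℓ = θ/κ = 0.68622/0.86324 = 0.79494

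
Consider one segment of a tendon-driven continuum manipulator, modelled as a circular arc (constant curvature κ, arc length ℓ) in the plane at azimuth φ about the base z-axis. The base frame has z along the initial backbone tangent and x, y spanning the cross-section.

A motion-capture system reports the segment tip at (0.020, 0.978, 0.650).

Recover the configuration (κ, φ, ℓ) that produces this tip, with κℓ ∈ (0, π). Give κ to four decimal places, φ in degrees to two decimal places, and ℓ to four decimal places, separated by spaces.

ρ = √(x²+y²) = √(0.020² + 0.978²) = 0.97820
φ = atan2(y, x) mod 360° = atan2(0.978, 0.020) = 88.8285°
|p|² = ρ² + z² = 0.97820² + 0.650² = 1.37938
κ = 2ρ / |p|² = 2×0.97820 / 1.37938 = 1.41832
θ = 2·atan2(ρ, z) = 2·atan2(0.97820, 0.650) = 1.96861 rad
ℓ = θ/κ = 1.96861/1.41832 = 1.38799

1.4183 88.83 1.3880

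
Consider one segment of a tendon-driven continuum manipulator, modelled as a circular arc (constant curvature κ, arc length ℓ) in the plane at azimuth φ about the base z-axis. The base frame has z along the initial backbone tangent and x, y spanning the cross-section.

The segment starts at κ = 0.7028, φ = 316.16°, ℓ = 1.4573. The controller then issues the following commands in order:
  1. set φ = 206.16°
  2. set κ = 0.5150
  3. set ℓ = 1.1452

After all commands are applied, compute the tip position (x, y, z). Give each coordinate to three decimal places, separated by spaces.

-0.294 -0.145 1.080

initial: κ=0.7028, φ=316.16°, ℓ=1.4573
cmd 1: set φ=206.16° → (κ,φ,ℓ)=(0.7028,206.16°,1.4573) → tip=(-0.6133,-0.3012,1.2156)
cmd 2: set κ=0.5150 → (κ,φ,ℓ)=(0.5150,206.16°,1.4573) → tip=(-0.4682,-0.2300,1.3243)
cmd 3: set ℓ=1.1452 → (κ,φ,ℓ)=(0.5150,206.16°,1.1452) → tip=(-0.2944,-0.1446,1.0800)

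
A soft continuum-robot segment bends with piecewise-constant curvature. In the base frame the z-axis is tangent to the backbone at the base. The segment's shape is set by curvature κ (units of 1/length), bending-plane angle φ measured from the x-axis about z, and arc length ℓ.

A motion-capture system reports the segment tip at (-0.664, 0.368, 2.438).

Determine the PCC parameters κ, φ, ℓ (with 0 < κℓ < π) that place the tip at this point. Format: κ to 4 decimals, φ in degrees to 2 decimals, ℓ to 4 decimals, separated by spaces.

0.2329 151.00 2.5927

ρ = √(x²+y²) = √(-0.664² + 0.368²) = 0.75916
φ = atan2(y, x) mod 360° = atan2(0.368, -0.664) = 151.0040°
|p|² = ρ² + z² = 0.75916² + 2.438² = 6.52016
κ = 2ρ / |p|² = 2×0.75916 / 6.52016 = 0.23286
θ = 2·atan2(ρ, z) = 2·atan2(0.75916, 2.438) = 0.60374 rad
ℓ = θ/κ = 0.60374/0.23286 = 2.59266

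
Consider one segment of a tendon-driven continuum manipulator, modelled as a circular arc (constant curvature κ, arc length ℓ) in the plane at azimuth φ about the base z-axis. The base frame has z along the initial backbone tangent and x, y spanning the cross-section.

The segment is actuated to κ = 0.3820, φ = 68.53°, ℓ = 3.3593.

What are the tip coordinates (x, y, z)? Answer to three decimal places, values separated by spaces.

θ = κ·ℓ = 0.3820 × 3.3593 = 1.28325 rad
ρ = (1 − cos θ)/κ = (1 − 0.28360)/0.3820 = 1.87540
z = sin θ / κ = 0.95894/0.3820 = 2.51032
x = ρ cos φ = 1.87540 × cos(68.53°) = 0.68642
y = ρ sin φ = 1.87540 × sin(68.53°) = 1.74526

0.686 1.745 2.510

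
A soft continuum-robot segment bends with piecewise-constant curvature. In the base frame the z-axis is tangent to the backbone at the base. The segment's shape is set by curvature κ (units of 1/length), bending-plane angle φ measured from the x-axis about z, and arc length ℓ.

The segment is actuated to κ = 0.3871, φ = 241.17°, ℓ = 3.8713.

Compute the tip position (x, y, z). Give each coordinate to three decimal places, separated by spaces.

-1.156 -2.100 2.577

θ = κ·ℓ = 0.3871 × 3.8713 = 1.49858 rad
ρ = (1 − cos θ)/κ = (1 − 0.07215)/0.3871 = 2.39692
z = sin θ / κ = 0.99739/0.3871 = 2.57658
x = ρ cos φ = 2.39692 × cos(241.17°) = -1.15582
y = ρ sin φ = 2.39692 × sin(241.17°) = -2.09983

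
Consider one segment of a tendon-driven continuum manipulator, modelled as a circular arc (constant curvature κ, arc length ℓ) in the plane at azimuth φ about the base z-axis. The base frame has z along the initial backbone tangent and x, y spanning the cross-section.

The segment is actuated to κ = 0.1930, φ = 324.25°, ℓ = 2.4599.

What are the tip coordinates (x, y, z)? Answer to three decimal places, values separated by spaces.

0.465 -0.335 2.369

θ = κ·ℓ = 0.1930 × 2.4599 = 0.47476 rad
ρ = (1 − cos θ)/κ = (1 − 0.88940)/0.1930 = 0.57305
z = sin θ / κ = 0.45713/0.1930 = 2.36853
x = ρ cos φ = 0.57305 × cos(324.25°) = 0.46507
y = ρ sin φ = 0.57305 × sin(324.25°) = -0.33480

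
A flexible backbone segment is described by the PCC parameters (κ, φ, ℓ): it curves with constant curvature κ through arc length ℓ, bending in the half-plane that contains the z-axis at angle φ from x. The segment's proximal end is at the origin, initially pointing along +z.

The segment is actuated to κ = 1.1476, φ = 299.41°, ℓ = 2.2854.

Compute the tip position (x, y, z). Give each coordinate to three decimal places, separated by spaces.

0.799 -1.418 0.432

θ = κ·ℓ = 1.1476 × 2.2854 = 2.62273 rad
ρ = (1 − cos θ)/κ = (1 − -0.86838)/1.1476 = 1.62808
z = sin θ / κ = 0.49590/1.1476 = 0.43212
x = ρ cos φ = 1.62808 × cos(299.41°) = 0.79948
y = ρ sin φ = 1.62808 × sin(299.41°) = -1.41826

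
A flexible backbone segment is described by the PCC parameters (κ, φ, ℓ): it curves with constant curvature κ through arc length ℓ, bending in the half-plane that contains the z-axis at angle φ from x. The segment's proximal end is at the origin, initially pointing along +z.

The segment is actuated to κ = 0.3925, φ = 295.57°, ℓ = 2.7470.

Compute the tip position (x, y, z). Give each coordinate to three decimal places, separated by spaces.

θ = κ·ℓ = 0.3925 × 2.7470 = 1.07820 rad
ρ = (1 − cos θ)/κ = (1 − 0.47292)/0.3925 = 1.34289
z = sin θ / κ = 0.88111/0.3925 = 2.24486
x = ρ cos φ = 1.34289 × cos(295.57°) = 0.57961
y = ρ sin φ = 1.34289 × sin(295.57°) = -1.21136

0.580 -1.211 2.245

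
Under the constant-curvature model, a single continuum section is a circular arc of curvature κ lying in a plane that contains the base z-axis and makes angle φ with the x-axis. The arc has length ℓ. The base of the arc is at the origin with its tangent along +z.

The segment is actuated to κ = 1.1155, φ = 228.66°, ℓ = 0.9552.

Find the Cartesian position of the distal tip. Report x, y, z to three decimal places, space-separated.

θ = κ·ℓ = 1.1155 × 0.9552 = 1.06553 rad
ρ = (1 − cos θ)/κ = (1 − 0.48404)/1.1155 = 0.46253
z = sin θ / κ = 0.87504/1.1155 = 0.78444
x = ρ cos φ = 0.46253 × cos(228.66°) = -0.30552
y = ρ sin φ = 0.46253 × sin(228.66°) = -0.34727

-0.306 -0.347 0.784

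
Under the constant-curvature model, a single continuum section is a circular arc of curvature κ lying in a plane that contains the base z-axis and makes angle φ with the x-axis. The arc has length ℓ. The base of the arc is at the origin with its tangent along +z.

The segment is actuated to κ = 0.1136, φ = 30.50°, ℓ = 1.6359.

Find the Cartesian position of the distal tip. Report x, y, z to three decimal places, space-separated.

θ = κ·ℓ = 0.1136 × 1.6359 = 0.18584 rad
ρ = (1 − cos θ)/κ = (1 − 0.98278)/0.1136 = 0.15157
z = sin θ / κ = 0.18477/0.1136 = 1.62650
x = ρ cos φ = 0.15157 × cos(30.50°) = 0.13060
y = ρ sin φ = 0.15157 × sin(30.50°) = 0.07693

0.131 0.077 1.627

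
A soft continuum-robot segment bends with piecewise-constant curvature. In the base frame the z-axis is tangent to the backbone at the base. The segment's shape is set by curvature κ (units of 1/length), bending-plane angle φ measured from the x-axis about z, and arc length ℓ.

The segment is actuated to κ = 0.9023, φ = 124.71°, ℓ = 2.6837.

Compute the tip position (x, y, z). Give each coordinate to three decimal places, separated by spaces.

θ = κ·ℓ = 0.9023 × 2.6837 = 2.42150 rad
ρ = (1 − cos θ)/κ = (1 − -0.75175)/0.9023 = 1.94142
z = sin θ / κ = 0.65945/0.9023 = 0.73086
x = ρ cos φ = 1.94142 × cos(124.71°) = -1.10549
y = ρ sin φ = 1.94142 × sin(124.71°) = 1.59594

-1.105 1.596 0.731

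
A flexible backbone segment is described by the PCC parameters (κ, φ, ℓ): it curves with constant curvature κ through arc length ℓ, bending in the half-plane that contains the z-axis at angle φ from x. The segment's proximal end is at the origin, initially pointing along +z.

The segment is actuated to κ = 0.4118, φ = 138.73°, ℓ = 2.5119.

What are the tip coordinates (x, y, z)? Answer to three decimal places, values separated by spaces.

θ = κ·ℓ = 0.4118 × 2.5119 = 1.03440 rad
ρ = (1 − cos θ)/κ = (1 − 0.51104)/0.4118 = 1.18737
z = sin θ / κ = 0.85956/0.4118 = 2.08731
x = ρ cos φ = 1.18737 × cos(138.73°) = -0.89244
y = ρ sin φ = 1.18737 × sin(138.73°) = 0.78320

-0.892 0.783 2.087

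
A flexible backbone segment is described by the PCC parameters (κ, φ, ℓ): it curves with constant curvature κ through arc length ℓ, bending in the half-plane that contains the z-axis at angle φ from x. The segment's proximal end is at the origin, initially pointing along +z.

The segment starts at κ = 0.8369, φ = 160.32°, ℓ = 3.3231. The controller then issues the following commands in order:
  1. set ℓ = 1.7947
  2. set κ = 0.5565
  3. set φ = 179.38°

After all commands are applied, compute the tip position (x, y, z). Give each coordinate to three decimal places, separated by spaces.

initial: κ=0.8369, φ=160.32°, ℓ=3.3231
cmd 1: set ℓ=1.7947 → (κ,φ,ℓ)=(0.8369,160.32°,1.7947) → tip=(-1.0477,0.3747,1.1921)
cmd 2: set κ=0.5565 → (κ,φ,ℓ)=(0.5565,160.32°,1.7947) → tip=(-0.7760,0.2776,1.5109)
cmd 3: set φ=179.38° → (κ,φ,ℓ)=(0.5565,179.38°,1.7947) → tip=(-0.8241,0.0089,1.5109)

-0.824 0.009 1.511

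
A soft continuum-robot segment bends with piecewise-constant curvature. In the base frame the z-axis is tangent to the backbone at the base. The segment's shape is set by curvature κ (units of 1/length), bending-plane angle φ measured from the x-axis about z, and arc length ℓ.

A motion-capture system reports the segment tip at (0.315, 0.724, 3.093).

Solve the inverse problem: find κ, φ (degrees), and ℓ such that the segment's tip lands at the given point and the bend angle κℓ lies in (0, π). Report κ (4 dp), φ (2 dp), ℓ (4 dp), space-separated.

0.1550 66.49 3.2257

ρ = √(x²+y²) = √(0.315² + 0.724²) = 0.78956
φ = atan2(y, x) mod 360° = atan2(0.724, 0.315) = 66.4870°
|p|² = ρ² + z² = 0.78956² + 3.093² = 10.19005
κ = 2ρ / |p|² = 2×0.78956 / 10.19005 = 0.15497
θ = 2·atan2(ρ, z) = 2·atan2(0.78956, 3.093) = 0.49987 rad
ℓ = θ/κ = 0.49987/0.15497 = 3.22566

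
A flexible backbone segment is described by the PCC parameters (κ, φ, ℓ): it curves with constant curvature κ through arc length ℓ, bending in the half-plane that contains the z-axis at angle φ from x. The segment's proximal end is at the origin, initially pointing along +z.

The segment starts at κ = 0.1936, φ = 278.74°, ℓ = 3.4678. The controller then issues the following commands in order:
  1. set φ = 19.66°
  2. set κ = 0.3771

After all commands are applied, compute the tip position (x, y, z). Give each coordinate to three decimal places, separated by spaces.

1.848 0.660 2.561

initial: κ=0.1936, φ=278.74°, ℓ=3.4678
cmd 1: set φ=19.66° → (κ,φ,ℓ)=(0.1936,19.66°,3.4678) → tip=(1.0557,0.3771,3.2131)
cmd 2: set κ=0.3771 → (κ,φ,ℓ)=(0.3771,19.66°,3.4678) → tip=(1.8478,0.6601,2.5606)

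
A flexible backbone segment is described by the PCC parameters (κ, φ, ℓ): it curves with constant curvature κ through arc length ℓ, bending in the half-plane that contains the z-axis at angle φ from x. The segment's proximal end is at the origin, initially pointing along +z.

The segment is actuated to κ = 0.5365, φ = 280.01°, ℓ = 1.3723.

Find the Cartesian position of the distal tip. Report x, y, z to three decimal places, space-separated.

θ = κ·ℓ = 0.5365 × 1.3723 = 0.73624 rad
ρ = (1 − cos θ)/κ = (1 − 0.74100)/0.5365 = 0.48276
z = sin θ / κ = 0.67151/0.5365 = 1.25164
x = ρ cos φ = 0.48276 × cos(280.01°) = 0.08391
y = ρ sin φ = 0.48276 × sin(280.01°) = -0.47541

0.084 -0.475 1.252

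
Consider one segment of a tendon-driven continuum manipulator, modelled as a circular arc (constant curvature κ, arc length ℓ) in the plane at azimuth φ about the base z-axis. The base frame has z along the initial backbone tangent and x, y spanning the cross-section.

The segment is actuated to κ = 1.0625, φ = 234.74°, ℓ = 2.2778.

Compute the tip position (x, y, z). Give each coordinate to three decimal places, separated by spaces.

-0.951 -1.346 0.622

θ = κ·ℓ = 1.0625 × 2.2778 = 2.42016 rad
ρ = (1 − cos θ)/κ = (1 − -0.75086)/1.0625 = 1.64787
z = sin θ / κ = 0.66046/1.0625 = 0.62161
x = ρ cos φ = 1.64787 × cos(234.74°) = -0.95130
y = ρ sin φ = 1.64787 × sin(234.74°) = -1.34555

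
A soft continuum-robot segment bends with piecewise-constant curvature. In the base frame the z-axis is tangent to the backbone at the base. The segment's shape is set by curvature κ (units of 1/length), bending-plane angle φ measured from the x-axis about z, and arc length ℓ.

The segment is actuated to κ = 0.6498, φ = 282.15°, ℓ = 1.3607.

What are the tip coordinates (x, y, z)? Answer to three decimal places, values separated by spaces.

θ = κ·ℓ = 0.6498 × 1.3607 = 0.88418 rad
ρ = (1 − cos θ)/κ = (1 − 0.63392)/0.6498 = 0.56337
z = sin θ / κ = 0.77340/0.6498 = 1.19021
x = ρ cos φ = 0.56337 × cos(282.15°) = 0.11857
y = ρ sin φ = 0.56337 × sin(282.15°) = -0.55075

0.119 -0.551 1.190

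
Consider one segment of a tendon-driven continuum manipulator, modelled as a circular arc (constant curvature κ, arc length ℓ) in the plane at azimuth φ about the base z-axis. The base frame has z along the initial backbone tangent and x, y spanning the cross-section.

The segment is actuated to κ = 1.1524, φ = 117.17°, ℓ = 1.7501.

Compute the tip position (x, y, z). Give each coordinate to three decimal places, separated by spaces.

-0.567 1.105 0.783

θ = κ·ℓ = 1.1524 × 1.7501 = 2.01682 rad
ρ = (1 − cos θ)/κ = (1 − -0.43138)/1.1524 = 1.24208
z = sin θ / κ = 0.90217/1.1524 = 0.78286
x = ρ cos φ = 1.24208 × cos(117.17°) = -0.56718
y = ρ sin φ = 1.24208 × sin(117.17°) = 1.10503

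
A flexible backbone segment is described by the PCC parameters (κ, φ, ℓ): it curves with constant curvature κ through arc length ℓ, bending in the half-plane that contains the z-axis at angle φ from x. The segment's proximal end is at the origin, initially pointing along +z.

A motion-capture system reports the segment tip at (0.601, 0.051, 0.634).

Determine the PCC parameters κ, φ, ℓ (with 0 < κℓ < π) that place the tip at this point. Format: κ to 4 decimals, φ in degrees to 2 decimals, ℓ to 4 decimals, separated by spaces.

ρ = √(x²+y²) = √(0.601² + 0.051²) = 0.60316
φ = atan2(y, x) mod 360° = atan2(0.051, 0.601) = 4.8504°
|p|² = ρ² + z² = 0.60316² + 0.634² = 0.76576
κ = 2ρ / |p|² = 2×0.60316 / 0.76576 = 1.57533
θ = 2·atan2(ρ, z) = 2·atan2(0.60316, 0.634) = 1.52095 rad
ℓ = θ/κ = 1.52095/1.57533 = 0.96548

1.5753 4.85 0.9655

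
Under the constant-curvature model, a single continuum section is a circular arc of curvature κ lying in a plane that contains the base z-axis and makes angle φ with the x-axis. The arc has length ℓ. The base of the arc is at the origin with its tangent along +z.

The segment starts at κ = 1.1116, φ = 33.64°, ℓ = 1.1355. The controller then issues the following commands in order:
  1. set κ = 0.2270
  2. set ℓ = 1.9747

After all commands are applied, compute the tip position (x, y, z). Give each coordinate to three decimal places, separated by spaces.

initial: κ=1.1116, φ=33.64°, ℓ=1.1355
cmd 1: set κ=0.2270 → (κ,φ,ℓ)=(0.2270,33.64°,1.1355) → tip=(0.1212,0.0806,1.1230)
cmd 2: set ℓ=1.9747 → (κ,φ,ℓ)=(0.2270,33.64°,1.9747) → tip=(0.3623,0.2411,1.9092)

0.362 0.241 1.909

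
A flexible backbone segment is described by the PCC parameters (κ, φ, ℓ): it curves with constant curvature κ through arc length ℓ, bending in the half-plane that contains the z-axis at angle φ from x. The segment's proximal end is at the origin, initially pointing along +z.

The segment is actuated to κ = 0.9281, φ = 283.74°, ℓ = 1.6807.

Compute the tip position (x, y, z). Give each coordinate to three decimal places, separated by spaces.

θ = κ·ℓ = 0.9281 × 1.6807 = 1.55986 rad
ρ = (1 − cos θ)/κ = (1 − 0.01094)/0.9281 = 1.06568
z = sin θ / κ = 0.99994/0.9281 = 1.07741
x = ρ cos φ = 1.06568 × cos(283.74°) = 0.25312
y = ρ sin φ = 1.06568 × sin(283.74°) = -1.03519

0.253 -1.035 1.077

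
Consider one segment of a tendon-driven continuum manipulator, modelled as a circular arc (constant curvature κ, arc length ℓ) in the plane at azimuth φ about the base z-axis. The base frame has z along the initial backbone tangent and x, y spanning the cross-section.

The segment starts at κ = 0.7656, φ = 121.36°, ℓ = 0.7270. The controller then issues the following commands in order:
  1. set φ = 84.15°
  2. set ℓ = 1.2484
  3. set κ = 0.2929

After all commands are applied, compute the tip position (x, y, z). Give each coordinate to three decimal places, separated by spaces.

initial: κ=0.7656, φ=121.36°, ℓ=0.7270
cmd 1: set φ=84.15° → (κ,φ,ℓ)=(0.7656,84.15°,0.7270) → tip=(0.0201,0.1961,0.6900)
cmd 2: set ℓ=1.2484 → (κ,φ,ℓ)=(0.7656,84.15°,1.2484) → tip=(0.0563,0.5497,1.0668)
cmd 3: set κ=0.2929 → (κ,φ,ℓ)=(0.2929,84.15°,1.2484) → tip=(0.0230,0.2245,1.2208)

0.023 0.225 1.221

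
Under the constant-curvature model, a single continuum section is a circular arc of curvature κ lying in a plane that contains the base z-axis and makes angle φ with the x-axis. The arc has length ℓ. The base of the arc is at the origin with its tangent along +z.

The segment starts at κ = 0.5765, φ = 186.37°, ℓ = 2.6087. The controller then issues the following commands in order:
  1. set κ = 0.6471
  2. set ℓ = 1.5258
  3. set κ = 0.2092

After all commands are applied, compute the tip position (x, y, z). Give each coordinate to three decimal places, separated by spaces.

initial: κ=0.5765, φ=186.37°, ℓ=2.6087
cmd 1: set κ=0.6471 → (κ,φ,ℓ)=(0.6471,186.37°,2.6087) → tip=(-1.7155,-0.1915,1.5347)
cmd 2: set ℓ=1.5258 → (κ,φ,ℓ)=(0.6471,186.37°,1.5258) → tip=(-0.6897,-0.0770,1.2897)
cmd 3: set κ=0.2092 → (κ,φ,ℓ)=(0.2092,186.37°,1.5258) → tip=(-0.2400,-0.0268,1.5000)

-0.240 -0.027 1.500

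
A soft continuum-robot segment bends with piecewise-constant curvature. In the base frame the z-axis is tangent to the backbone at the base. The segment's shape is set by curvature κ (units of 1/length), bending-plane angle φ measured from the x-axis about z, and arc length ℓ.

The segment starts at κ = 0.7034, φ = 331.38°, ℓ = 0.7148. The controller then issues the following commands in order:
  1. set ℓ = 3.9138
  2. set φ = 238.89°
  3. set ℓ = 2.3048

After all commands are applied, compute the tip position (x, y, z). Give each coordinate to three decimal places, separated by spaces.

-0.772 -1.279 1.420

initial: κ=0.7034, φ=331.38°, ℓ=0.7148
cmd 1: set ℓ=3.9138 → (κ,φ,ℓ)=(0.7034,331.38°,3.9138) → tip=(2.4029,-1.3112,0.5387)
cmd 2: set φ=238.89° → (κ,φ,ℓ)=(0.7034,238.89°,3.9138) → tip=(-1.4143,-2.3436,0.5387)
cmd 3: set ℓ=2.3048 → (κ,φ,ℓ)=(0.7034,238.89°,2.3048) → tip=(-0.7716,-1.2785,1.4199)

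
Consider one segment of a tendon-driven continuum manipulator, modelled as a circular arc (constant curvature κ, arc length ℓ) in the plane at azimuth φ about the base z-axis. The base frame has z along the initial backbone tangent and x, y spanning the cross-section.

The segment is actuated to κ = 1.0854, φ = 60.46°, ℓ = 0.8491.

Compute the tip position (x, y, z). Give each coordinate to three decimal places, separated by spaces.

θ = κ·ℓ = 1.0854 × 0.8491 = 0.92161 rad
ρ = (1 − cos θ)/κ = (1 − 0.60454)/1.0854 = 0.36435
z = sin θ / κ = 0.79658/1.0854 = 0.73390
x = ρ cos φ = 0.36435 × cos(60.46°) = 0.17964
y = ρ sin φ = 0.36435 × sin(60.46°) = 0.31699

0.180 0.317 0.734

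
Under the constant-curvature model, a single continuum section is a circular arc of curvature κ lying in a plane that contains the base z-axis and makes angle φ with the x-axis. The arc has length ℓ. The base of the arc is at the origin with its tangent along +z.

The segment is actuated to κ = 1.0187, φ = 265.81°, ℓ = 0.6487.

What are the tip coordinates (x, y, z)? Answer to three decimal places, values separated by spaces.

θ = κ·ℓ = 1.0187 × 0.6487 = 0.66083 rad
ρ = (1 − cos θ)/κ = (1 − 0.78948)/1.0187 = 0.20665
z = sin θ / κ = 0.61377/1.0187 = 0.60251
x = ρ cos φ = 0.20665 × cos(265.81°) = -0.01510
y = ρ sin φ = 0.20665 × sin(265.81°) = -0.20610

-0.015 -0.206 0.603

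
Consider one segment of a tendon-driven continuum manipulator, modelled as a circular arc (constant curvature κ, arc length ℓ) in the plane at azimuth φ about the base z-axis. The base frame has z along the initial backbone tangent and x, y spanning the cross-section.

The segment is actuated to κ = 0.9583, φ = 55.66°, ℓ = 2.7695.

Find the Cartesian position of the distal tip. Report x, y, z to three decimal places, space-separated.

1.109 1.623 0.489

θ = κ·ℓ = 0.9583 × 2.7695 = 2.65401 rad
ρ = (1 − cos θ)/κ = (1 − -0.88347)/0.9583 = 1.96543
z = sin θ / κ = 0.46849/0.9583 = 0.48888
x = ρ cos φ = 1.96543 × cos(55.66°) = 1.10870
y = ρ sin φ = 1.96543 × sin(55.66°) = 1.62286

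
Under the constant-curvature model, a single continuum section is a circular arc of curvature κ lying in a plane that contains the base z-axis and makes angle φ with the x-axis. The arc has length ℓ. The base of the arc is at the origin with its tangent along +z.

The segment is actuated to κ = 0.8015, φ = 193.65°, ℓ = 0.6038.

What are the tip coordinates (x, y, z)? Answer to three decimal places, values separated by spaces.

-0.139 -0.034 0.581

θ = κ·ℓ = 0.8015 × 0.6038 = 0.48395 rad
ρ = (1 − cos θ)/κ = (1 − 0.88517)/0.8015 = 0.14327
z = sin θ / κ = 0.46528/0.8015 = 0.58051
x = ρ cos φ = 0.14327 × cos(193.65°) = -0.13923
y = ρ sin φ = 0.14327 × sin(193.65°) = -0.03381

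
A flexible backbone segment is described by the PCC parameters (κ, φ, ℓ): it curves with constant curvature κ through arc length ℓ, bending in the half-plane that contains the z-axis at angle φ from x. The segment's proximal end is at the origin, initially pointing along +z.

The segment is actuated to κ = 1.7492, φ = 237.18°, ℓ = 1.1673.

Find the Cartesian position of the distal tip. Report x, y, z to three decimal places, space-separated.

θ = κ·ℓ = 1.7492 × 1.1673 = 2.04184 rad
ρ = (1 − cos θ)/κ = (1 − -0.45382)/1.7492 = 0.83113
z = sin θ / κ = 0.89109/1.7492 = 0.50943
x = ρ cos φ = 0.83113 × cos(237.18°) = -0.45048
y = ρ sin φ = 0.83113 × sin(237.18°) = -0.69847

-0.450 -0.698 0.509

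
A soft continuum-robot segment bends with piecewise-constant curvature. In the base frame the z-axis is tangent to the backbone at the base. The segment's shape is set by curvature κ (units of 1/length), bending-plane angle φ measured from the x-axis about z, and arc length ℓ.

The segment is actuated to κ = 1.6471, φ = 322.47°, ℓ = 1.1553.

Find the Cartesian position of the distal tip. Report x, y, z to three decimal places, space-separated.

0.638 -0.490 0.574

θ = κ·ℓ = 1.6471 × 1.1553 = 1.90289 rad
ρ = (1 − cos θ)/κ = (1 − -0.32603)/1.6471 = 0.80507
z = sin θ / κ = 0.94536/1.6471 = 0.57395
x = ρ cos φ = 0.80507 × cos(322.47°) = 0.63845
y = ρ sin φ = 0.80507 × sin(322.47°) = -0.49043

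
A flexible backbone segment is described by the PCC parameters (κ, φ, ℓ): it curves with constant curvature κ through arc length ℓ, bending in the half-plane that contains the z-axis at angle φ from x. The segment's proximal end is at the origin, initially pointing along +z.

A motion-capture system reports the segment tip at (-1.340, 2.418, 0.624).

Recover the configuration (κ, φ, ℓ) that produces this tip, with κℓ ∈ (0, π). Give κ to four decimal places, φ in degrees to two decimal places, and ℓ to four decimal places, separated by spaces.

0.6884 118.99 3.9187

ρ = √(x²+y²) = √(-1.340² + 2.418²) = 2.76448
φ = atan2(y, x) mod 360° = atan2(2.418, -1.340) = 118.9942°
|p|² = ρ² + z² = 2.76448² + 0.624² = 8.03170
κ = 2ρ / |p|² = 2×2.76448 / 8.03170 = 0.68839
θ = 2·atan2(ρ, z) = 2·atan2(2.76448, 0.624) = 2.69759 rad
ℓ = θ/κ = 2.69759/0.68839 = 3.91869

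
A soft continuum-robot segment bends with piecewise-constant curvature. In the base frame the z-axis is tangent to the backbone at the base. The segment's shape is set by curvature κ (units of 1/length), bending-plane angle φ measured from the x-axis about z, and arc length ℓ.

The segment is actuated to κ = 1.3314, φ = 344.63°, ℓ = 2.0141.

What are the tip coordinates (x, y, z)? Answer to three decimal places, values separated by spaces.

1.373 -0.377 0.333

θ = κ·ℓ = 1.3314 × 2.0141 = 2.68157 rad
ρ = (1 − cos θ)/κ = (1 − -0.89604)/1.3314 = 1.42410
z = sin θ / κ = 0.44397/1.3314 = 0.33346
x = ρ cos φ = 1.42410 × cos(344.63°) = 1.37316
y = ρ sin φ = 1.42410 × sin(344.63°) = -0.37746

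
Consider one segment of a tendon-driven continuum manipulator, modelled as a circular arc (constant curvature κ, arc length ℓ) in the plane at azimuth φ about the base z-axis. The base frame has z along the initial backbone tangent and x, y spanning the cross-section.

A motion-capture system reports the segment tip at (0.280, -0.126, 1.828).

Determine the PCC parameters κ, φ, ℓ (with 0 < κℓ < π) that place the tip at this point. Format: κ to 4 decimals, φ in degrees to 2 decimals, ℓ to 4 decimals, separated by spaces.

0.1787 335.77 1.8622

ρ = √(x²+y²) = √(0.280² + -0.126²) = 0.30704
φ = atan2(y, x) mod 360° = atan2(-0.126, 0.280) = 335.7723°
|p|² = ρ² + z² = 0.30704² + 1.828² = 3.43586
κ = 2ρ / |p|² = 2×0.30704 / 3.43586 = 0.17873
θ = 2·atan2(ρ, z) = 2·atan2(0.30704, 1.828) = 0.33283 rad
ℓ = θ/κ = 0.33283/0.17873 = 1.86219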